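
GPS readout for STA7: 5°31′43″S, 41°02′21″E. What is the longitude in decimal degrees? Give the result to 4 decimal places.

41° + 2′/60 + 21″/3600 = 41 + 0.03333 + 0.00583 = 41.0392°

41.0392°E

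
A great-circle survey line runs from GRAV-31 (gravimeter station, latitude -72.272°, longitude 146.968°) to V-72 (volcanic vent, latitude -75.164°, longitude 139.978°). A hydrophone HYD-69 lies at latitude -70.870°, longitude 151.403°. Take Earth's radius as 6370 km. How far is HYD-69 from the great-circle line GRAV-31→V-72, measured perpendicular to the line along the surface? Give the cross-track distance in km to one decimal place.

61.9 km

δ₁₃ = central angle GRAV-31→HYD-69 = 0.034590 rad  (haversine)
θ₁₃ = bearing GRAV-31→HYD-69 = 47.120°,  θ₁₂ = bearing GRAV-31→V-72 = 210.803°
dₓₜ = R·arcsin(sin δ₁₃ · sin(θ₁₃ − θ₁₂)) = 6370·arcsin(0.03458·sin(-163.683°)) = -61.891 km
|dₓₜ| = 61.891 km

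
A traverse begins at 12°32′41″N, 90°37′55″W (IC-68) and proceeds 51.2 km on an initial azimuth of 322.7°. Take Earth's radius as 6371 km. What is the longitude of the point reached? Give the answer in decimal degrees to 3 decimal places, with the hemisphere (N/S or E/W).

90.918°W

IC-68: φ = +12.54472°, λ = -90.63194°
δ = d/R = 51.2/6371 = 0.008036 rad
φ₂ = arcsin(sin φ₁ cos δ + cos φ₁ sin δ cos θ)
   = arcsin(0.21720·0.99997 + 0.97613·0.00804·0.79547) = 12.91085°
λ₂ = λ₁ + atan2(sin θ sin δ cos φ₁, cos δ − sin φ₁ sin φ₂) = -90.91821°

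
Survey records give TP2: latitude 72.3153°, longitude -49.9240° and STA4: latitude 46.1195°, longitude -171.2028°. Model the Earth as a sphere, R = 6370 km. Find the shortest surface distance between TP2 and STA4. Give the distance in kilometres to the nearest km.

6085 km

Δφ = -26.1958°,  Δλ = -121.2788°
a = sin²(Δφ/2) + cos φ₁ cos φ₂ sin²(Δλ/2) = 0.211301
c = 2·arcsin(√a) = 0.955258 rad = 54.7323°
d = R·c = 6370 × 0.955258 = 6085.0 km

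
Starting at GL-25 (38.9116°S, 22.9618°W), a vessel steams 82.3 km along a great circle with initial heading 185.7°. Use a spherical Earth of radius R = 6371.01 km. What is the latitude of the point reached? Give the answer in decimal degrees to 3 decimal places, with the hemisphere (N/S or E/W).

39.648°S

δ = d/R = 82.3/6371.01 = 0.012918 rad
φ₂ = arcsin(sin φ₁ cos δ + cos φ₁ sin δ cos θ)
   = arcsin(-0.62812·0.99992 + 0.77812·0.01292·-0.99506) = -39.64804°
λ₂ = λ₁ + atan2(sin θ sin δ cos φ₁, cos δ − sin φ₁ sin φ₂) = -23.05727°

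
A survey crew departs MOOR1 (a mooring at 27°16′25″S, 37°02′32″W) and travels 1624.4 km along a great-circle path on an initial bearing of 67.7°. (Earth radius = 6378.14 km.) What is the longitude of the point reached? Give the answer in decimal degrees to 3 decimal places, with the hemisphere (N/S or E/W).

22.583°W

MOOR1: φ = -27.27361°, λ = -37.04222°
δ = d/R = 1624.4/6378.14 = 0.254682 rad
φ₂ = arcsin(sin φ₁ cos δ + cos φ₁ sin δ cos θ)
   = arcsin(-0.45824·0.96774 + 0.88883·0.25194·0.37946) = -21.00733°
λ₂ = λ₁ + atan2(sin θ sin δ cos φ₁, cos δ − sin φ₁ sin φ₂) = -22.58297°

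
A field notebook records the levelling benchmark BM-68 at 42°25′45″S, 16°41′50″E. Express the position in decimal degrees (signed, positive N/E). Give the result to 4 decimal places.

-42.4292°, +16.6972°

lat: 42.4292° S → -42.4292°
lon: 16.6972° E → +16.6972°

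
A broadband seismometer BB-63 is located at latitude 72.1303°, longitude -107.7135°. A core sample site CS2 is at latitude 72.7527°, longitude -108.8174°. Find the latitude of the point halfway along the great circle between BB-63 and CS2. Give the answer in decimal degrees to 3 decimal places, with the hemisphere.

Bx = cos φ₂ cos Δλ = 0.296442,  By = cos φ₂ sin Δλ = -0.005712
φₘ = atan2(sin φ₁ + sin φ₂, √((cos φ₁ + Bx)² + By²)) = 72.44226°
λₘ = λ₁ + atan2(By, cos φ₁ + Bx) = -108.25598°

72.442°N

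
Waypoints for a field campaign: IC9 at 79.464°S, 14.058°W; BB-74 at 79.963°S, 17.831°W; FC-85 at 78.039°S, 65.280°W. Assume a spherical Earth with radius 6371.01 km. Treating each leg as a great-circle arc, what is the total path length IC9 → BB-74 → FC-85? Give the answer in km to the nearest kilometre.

IC9→BB-74: c = 0.014629 rad, d = 93.20 km
BB-74→FC-85: c = 0.156734 rad, d = 998.55 km
Total = 93.20 + 998.55 = 1091.75 km

1092 km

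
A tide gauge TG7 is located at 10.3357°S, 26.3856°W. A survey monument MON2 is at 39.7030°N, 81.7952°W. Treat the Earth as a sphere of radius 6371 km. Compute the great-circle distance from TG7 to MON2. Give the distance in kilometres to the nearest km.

Δφ = 50.0387°,  Δλ = -55.4096°
a = sin²(Δφ/2) + cos φ₁ cos φ₂ sin²(Δλ/2) = 0.342463
c = 2·arcsin(√a) = 1.250261 rad = 71.6347°
d = R·c = 6371 × 1.250261 = 7965.4 km

7965 km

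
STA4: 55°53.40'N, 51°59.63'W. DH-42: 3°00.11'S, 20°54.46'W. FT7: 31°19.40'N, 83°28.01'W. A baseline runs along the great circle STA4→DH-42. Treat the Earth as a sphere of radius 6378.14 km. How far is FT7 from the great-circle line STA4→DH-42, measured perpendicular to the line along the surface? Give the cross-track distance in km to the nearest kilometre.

3670 km

STA4: φ = +55.89000°, λ = -51.99383°
DH-42: φ = -3.00183°, λ = -20.90767°
FT7: φ = +31.32333°, λ = -83.46683°
δ₁₃ = central angle STA4→FT7 = 0.575347 rad  (haversine)
θ₁₃ = bearing STA4→FT7 = 235.051°,  θ₁₂ = bearing STA4→DH-42 = 145.039°
dₓₜ = R·arcsin(sin δ₁₃ · sin(θ₁₃ − θ₁₂)) = 6378.14·arcsin(0.54413·sin(90.012°)) = 3669.642 km
|dₓₜ| = 3669.642 km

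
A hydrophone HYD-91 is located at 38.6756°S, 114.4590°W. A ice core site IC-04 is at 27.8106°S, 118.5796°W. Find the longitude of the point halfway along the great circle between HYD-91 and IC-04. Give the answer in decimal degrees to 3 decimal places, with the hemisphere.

116.648°W

Bx = cos φ₂ cos Δλ = 0.882208,  By = cos φ₂ sin Δλ = -0.063556
φₘ = atan2(sin φ₁ + sin φ₂, √((cos φ₁ + Bx)² + By²)) = -33.26002°
λₘ = λ₁ + atan2(By, cos φ₁ + Bx) = -116.64778°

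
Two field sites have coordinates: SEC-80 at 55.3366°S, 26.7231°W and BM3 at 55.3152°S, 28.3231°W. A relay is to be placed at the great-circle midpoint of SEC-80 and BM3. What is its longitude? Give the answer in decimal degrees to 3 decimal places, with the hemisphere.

27.523°W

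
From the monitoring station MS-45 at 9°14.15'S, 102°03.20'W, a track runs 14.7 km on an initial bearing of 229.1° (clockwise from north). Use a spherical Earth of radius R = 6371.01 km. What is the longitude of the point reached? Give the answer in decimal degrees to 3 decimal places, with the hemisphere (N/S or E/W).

MS-45: φ = -9.23583°, λ = -102.05333°
δ = d/R = 14.7/6371.01 = 0.002307 rad
φ₂ = arcsin(sin φ₁ cos δ + cos φ₁ sin δ cos θ)
   = arcsin(-0.16050·1.00000 + 0.98704·0.00231·-0.65474) = -9.32238°
λ₂ = λ₁ + atan2(sin θ sin δ cos φ₁, cos δ − sin φ₁ sin φ₂) = -102.15459°

102.155°W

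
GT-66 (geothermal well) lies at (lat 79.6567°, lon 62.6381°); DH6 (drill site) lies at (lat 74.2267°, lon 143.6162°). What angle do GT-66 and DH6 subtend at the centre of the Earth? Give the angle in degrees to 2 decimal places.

17.38°

Δφ = -5.4300°,  Δλ = 80.9781°
a = sin²(Δφ/2) + cos φ₁ cos φ₂ sin²(Δλ/2) = 0.022820
c = 2·arcsin(√a) = 0.303288 rad = 17.3771°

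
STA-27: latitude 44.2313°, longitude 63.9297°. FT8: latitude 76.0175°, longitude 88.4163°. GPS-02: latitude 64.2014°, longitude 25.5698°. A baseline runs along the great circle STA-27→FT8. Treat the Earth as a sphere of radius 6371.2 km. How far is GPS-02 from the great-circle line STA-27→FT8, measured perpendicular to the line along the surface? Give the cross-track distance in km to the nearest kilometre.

2207 km

δ₁₃ = central angle STA-27→GPS-02 = 0.510391 rad  (haversine)
θ₁₃ = bearing STA-27→GPS-02 = 326.435°,  θ₁₂ = bearing STA-27→FT8 = 10.471°
dₓₜ = R·arcsin(sin δ₁₃ · sin(θ₁₃ − θ₁₂)) = 6371.2·arcsin(0.48852·sin(315.965°)) = -2207.356 km
|dₓₜ| = 2207.356 km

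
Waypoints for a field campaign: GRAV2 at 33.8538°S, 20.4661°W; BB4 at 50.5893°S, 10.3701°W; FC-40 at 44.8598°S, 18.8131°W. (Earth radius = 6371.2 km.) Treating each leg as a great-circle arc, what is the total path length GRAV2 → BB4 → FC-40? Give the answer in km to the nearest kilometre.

2930 km

GRAV2→BB4: c = 0.319221 rad, d = 2033.82 km
BB4→FC-40: c = 0.140635 rad, d = 896.02 km
Total = 2033.82 + 896.02 = 2929.84 km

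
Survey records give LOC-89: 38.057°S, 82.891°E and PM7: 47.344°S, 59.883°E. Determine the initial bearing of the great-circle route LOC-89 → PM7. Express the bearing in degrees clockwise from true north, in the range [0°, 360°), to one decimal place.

Δλ = -23.0080°
y = sin Δλ · cos φ₂ = -0.264845
x = cos φ₁ sin φ₂ − sin φ₁ cos φ₂ cos Δλ = -0.194608
θ = atan2(y, x) = -126.3085° → 233.6915° (mod 360°)

233.7°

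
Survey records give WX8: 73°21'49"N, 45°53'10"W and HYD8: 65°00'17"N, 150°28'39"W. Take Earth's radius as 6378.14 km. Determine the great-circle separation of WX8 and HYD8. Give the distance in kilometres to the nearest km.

3682 km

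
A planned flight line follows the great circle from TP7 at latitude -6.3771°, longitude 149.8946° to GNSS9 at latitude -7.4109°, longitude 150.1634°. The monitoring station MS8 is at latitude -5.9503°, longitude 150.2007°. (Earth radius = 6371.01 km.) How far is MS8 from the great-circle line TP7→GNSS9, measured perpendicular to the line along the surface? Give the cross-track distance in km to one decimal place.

44.6 km

δ₁₃ = central angle TP7→MS8 = 0.009149 rad  (haversine)
θ₁₃ = bearing TP7→MS8 = 35.507°,  θ₁₂ = bearing TP7→GNSS9 = 165.542°
dₓₜ = R·arcsin(sin δ₁₃ · sin(θ₁₃ − θ₁₂)) = 6371.01·arcsin(0.00915·sin(-130.035°)) = -44.628 km
|dₓₜ| = 44.628 km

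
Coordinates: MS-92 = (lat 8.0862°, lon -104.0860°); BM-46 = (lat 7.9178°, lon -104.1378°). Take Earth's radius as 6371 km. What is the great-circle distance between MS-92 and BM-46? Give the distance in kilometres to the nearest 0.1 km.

19.6 km

Δφ = -0.1684°,  Δλ = -0.0518°
a = sin²(Δφ/2) + cos φ₁ cos φ₂ sin²(Δλ/2) = 0.000002
c = 2·arcsin(√a) = 0.003072 rad = 0.1760°
d = R·c = 6371 × 0.003072 = 19.6 km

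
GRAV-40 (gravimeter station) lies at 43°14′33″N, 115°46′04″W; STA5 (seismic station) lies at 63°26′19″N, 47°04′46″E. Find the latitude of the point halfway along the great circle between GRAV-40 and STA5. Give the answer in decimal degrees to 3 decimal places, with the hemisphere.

GRAV-40: φ = +43.24250°, λ = -115.76778°
STA5: φ = +63.43861°, λ = +47.07944°
Bx = cos φ₂ cos Δλ = -0.427268,  By = cos φ₂ sin Δλ = 0.131876
φₘ = atan2(sin φ₁ + sin φ₂, √((cos φ₁ + Bx)² + By²)) = 78.24121°
λₘ = λ₁ + atan2(By, cos φ₁ + Bx) = -92.12184°

78.241°N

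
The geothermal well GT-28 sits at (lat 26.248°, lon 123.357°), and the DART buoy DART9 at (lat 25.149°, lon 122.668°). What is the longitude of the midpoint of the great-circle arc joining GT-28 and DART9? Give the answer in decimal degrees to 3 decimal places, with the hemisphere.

Bx = cos φ₂ cos Δλ = 0.905140,  By = cos φ₂ sin Δλ = -0.010885
φₘ = atan2(sin φ₁ + sin φ₂, √((cos φ₁ + Bx)² + By²)) = 25.69890°
λₘ = λ₁ + atan2(By, cos φ₁ + Bx) = 123.01091°

123.011°E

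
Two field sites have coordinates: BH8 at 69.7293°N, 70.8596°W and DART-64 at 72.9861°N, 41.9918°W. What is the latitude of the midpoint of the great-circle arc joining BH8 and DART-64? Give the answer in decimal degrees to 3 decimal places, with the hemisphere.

Bx = cos φ₂ cos Δλ = 0.256244,  By = cos φ₂ sin Δλ = 0.141266
φₘ = atan2(sin φ₁ + sin φ₂, √((cos φ₁ + Bx)² + By²)) = 71.90325°
λₘ = λ₁ + atan2(By, cos φ₁ + Bx) = -57.66822°

71.903°N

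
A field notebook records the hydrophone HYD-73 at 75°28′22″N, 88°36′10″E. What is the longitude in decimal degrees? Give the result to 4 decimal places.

88° + 36′/60 + 10″/3600 = 88 + 0.60000 + 0.00278 = 88.6028°

88.6028°E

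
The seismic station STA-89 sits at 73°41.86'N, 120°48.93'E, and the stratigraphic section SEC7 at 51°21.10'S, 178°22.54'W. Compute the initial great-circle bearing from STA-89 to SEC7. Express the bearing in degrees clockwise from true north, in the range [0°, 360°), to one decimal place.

STA-89: φ = +73.69767°, λ = +120.81550°
SEC7: φ = -51.35167°, λ = -178.37567°
Δλ = 60.8088°
y = sin Δλ · cos φ₂ = 0.545221
x = cos φ₁ sin φ₂ − sin φ₁ cos φ₂ cos Δλ = -0.511586
θ = atan2(y, x) = 133.1771° → 133.1771° (mod 360°)

133.2°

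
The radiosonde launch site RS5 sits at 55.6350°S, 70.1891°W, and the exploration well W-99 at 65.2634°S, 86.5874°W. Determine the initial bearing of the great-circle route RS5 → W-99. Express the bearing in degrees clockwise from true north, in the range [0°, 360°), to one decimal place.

213.1°

Δλ = -16.3983°
y = sin Δλ · cos φ₂ = -0.118133
x = cos φ₁ sin φ₂ − sin φ₁ cos φ₂ cos Δλ = -0.181308
θ = atan2(y, x) = -146.9133° → 213.0867° (mod 360°)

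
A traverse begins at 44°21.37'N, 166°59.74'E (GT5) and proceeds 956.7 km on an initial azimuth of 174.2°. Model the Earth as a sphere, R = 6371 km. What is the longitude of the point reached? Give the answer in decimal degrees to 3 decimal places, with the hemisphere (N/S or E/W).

GT5: φ = +44.35617°, λ = +166.99567°
δ = d/R = 956.7/6371 = 0.150165 rad
φ₂ = arcsin(sin φ₁ cos δ + cos φ₁ sin δ cos θ)
   = arcsin(0.69912·0.98875 + 0.71501·0.14960·-0.99488) = 35.79103°
λ₂ = λ₁ + atan2(sin θ sin δ cos φ₁, cos δ − sin φ₁ sin φ₂) = 168.06359°

168.064°E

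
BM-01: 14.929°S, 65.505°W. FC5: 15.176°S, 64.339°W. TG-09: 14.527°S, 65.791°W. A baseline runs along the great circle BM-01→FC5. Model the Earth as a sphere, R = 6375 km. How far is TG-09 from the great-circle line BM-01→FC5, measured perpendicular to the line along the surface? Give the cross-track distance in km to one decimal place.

37.0 km

δ₁₃ = central angle BM-01→TG-09 = 0.008517 rad  (haversine)
θ₁₃ = bearing BM-01→TG-09 = 325.433°,  θ₁₂ = bearing BM-01→FC5 = 102.524°
dₓₜ = R·arcsin(sin δ₁₃ · sin(θ₁₃ − θ₁₂)) = 6375·arcsin(0.00852·sin(222.909°)) = -36.965 km
|dₓₜ| = 36.965 km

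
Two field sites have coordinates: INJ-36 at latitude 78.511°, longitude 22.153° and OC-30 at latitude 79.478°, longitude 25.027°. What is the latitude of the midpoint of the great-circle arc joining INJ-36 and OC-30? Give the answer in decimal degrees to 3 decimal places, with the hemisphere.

78.998°N

Bx = cos φ₂ cos Δλ = 0.182383,  By = cos φ₂ sin Δλ = 0.009156
φₘ = atan2(sin φ₁ + sin φ₂, √((cos φ₁ + Bx)² + By²)) = 78.99787°
λₘ = λ₁ + atan2(By, cos φ₁ + Bx) = 23.52763°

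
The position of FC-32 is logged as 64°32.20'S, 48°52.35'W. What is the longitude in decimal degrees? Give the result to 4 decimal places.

48.8725°W

48° + 52.35′/60 = 48 + 0.87250 = 48.8725°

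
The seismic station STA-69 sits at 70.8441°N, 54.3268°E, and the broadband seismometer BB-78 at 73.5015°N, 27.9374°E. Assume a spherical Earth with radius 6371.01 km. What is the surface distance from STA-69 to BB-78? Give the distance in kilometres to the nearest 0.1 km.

Δφ = 2.6574°,  Δλ = -26.3894°
a = sin²(Δφ/2) + cos φ₁ cos φ₂ sin²(Δλ/2) = 0.005393
c = 2·arcsin(√a) = 0.147008 rad = 8.4229°
d = R·c = 6371.01 × 0.147008 = 936.6 km

936.6 km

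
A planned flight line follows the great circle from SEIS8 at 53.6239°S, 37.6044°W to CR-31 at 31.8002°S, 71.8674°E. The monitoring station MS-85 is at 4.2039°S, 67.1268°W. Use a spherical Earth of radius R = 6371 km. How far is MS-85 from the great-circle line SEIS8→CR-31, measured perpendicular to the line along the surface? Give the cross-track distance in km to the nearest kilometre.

δ₁₃ = central angle SEIS8→MS-85 = 0.959765 rad  (haversine)
θ₁₃ = bearing SEIS8→MS-85 = 323.130°,  θ₁₂ = bearing SEIS8→CR-31 = 124.008°
dₓₜ = R·arcsin(sin δ₁₃ · sin(θ₁₃ − θ₁₂)) = 6371·arcsin(0.81906·sin(199.122°)) = -1730.583 km
|dₓₜ| = 1730.583 km

1731 km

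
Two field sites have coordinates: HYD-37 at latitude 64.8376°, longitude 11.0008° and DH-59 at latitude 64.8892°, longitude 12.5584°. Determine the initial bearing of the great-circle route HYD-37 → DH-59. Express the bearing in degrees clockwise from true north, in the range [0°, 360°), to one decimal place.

Δλ = 1.5576°
y = sin Δλ · cos φ₂ = 0.011535
x = cos φ₁ sin φ₂ − sin φ₁ cos φ₂ cos Δλ = 0.001043
θ = atan2(y, x) = 84.8358° → 84.8358° (mod 360°)

84.8°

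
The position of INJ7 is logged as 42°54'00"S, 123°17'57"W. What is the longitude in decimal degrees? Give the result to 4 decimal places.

123.2992°W

123° + 17′/60 + 57″/3600 = 123 + 0.28333 + 0.01583 = 123.2992°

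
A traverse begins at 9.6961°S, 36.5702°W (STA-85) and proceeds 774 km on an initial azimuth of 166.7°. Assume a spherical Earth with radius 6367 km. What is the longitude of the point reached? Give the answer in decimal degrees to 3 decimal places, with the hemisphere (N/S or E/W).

34.903°W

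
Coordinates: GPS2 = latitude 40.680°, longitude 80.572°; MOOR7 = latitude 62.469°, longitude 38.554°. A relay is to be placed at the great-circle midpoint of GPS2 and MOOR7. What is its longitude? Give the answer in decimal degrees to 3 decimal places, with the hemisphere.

64.886°E

Bx = cos φ₂ cos Δλ = 0.343406,  By = cos φ₂ sin Δλ = -0.309399
φₘ = atan2(sin φ₁ + sin φ₂, √((cos φ₁ + Bx)² + By²)) = 53.35863°
λₘ = λ₁ + atan2(By, cos φ₁ + Bx) = 64.88616°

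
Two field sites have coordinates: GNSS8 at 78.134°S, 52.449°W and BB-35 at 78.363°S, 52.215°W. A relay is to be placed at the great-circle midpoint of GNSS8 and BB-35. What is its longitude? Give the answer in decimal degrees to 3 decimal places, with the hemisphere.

52.333°W

Bx = cos φ₂ cos Δλ = 0.201709,  By = cos φ₂ sin Δλ = 0.000824
φₘ = atan2(sin φ₁ + sin φ₂, √((cos φ₁ + Bx)² + By²)) = -78.24852°
λₘ = λ₁ + atan2(By, cos φ₁ + Bx) = -52.33312°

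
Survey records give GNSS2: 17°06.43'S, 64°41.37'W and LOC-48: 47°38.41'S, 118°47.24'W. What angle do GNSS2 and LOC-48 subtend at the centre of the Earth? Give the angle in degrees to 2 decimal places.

GNSS2: φ = -17.10717°, λ = -64.68950°
LOC-48: φ = -47.64017°, λ = -118.78733°
Δφ = -30.5330°,  Δλ = -54.0978°
a = sin²(Δφ/2) + cos φ₁ cos φ₂ sin²(Δλ/2) = 0.202504
c = 2·arcsin(√a) = 0.933542 rad = 53.4880°

53.49°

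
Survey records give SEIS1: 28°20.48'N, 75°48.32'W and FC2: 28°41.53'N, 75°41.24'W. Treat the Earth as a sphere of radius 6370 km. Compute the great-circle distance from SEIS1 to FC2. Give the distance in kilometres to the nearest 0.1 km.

SEIS1: φ = +28.34133°, λ = -75.80533°
FC2: φ = +28.69217°, λ = -75.68733°
Δφ = 0.3508°,  Δλ = 0.1180°
a = sin²(Δφ/2) + cos φ₁ cos φ₂ sin²(Δλ/2) = 0.000010
c = 2·arcsin(√a) = 0.006385 rad = 0.3658°
d = R·c = 6370 × 0.006385 = 40.7 km

40.7 km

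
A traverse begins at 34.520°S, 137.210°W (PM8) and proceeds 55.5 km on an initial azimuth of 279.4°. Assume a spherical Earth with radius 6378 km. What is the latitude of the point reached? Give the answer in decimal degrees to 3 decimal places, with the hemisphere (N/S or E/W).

δ = d/R = 55.5/6378 = 0.008702 rad
φ₂ = arcsin(sin φ₁ cos δ + cos φ₁ sin δ cos θ)
   = arcsin(-0.56669·0.99996 + 0.82393·0.00870·0.16333) = -34.43712°
λ₂ = λ₁ + atan2(sin θ sin δ cos φ₁, cos δ − sin φ₁ sin φ₂) = -137.80641°

34.437°S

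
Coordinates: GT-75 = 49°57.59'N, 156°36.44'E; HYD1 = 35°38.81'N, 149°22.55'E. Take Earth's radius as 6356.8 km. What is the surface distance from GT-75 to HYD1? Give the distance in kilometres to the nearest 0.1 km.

1691.6 km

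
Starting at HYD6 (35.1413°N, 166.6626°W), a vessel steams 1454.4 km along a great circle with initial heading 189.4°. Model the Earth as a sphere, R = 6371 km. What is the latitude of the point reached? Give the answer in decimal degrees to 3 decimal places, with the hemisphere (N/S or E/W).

δ = d/R = 1454.4/6371 = 0.228284 rad
φ₂ = arcsin(sin φ₁ cos δ + cos φ₁ sin δ cos θ)
   = arcsin(0.57559·0.97406 + 0.81774·0.22631·-0.98657) = 22.21528°
λ₂ = λ₁ + atan2(sin θ sin δ cos φ₁, cos δ − sin φ₁ sin φ₂) = -168.95077°

22.215°N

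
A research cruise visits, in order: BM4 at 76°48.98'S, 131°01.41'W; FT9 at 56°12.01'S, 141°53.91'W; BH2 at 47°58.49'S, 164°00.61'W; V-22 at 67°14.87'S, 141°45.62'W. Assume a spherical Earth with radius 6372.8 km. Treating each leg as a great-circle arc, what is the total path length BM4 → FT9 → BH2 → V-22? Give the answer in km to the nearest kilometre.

6578 km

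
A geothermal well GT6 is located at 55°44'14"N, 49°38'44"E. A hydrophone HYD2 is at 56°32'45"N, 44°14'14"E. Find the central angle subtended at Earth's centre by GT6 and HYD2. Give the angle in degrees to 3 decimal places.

3.119°

GT6: φ = +55.73722°, λ = +49.64556°
HYD2: φ = +56.54583°, λ = +44.23722°
Δφ = 0.8086°,  Δλ = -5.4083°
a = sin²(Δφ/2) + cos φ₁ cos φ₂ sin²(Δλ/2) = 0.000741
c = 2·arcsin(√a) = 0.054435 rad = 3.1189°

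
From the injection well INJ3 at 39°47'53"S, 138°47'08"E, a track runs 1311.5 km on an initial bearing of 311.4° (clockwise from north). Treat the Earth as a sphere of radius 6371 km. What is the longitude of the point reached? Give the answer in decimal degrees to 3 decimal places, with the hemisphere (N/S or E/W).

128.424°E

INJ3: φ = -39.79806°, λ = +138.78556°
δ = d/R = 1311.5/6371 = 0.205855 rad
φ₂ = arcsin(sin φ₁ cos δ + cos φ₁ sin δ cos θ)
   = arcsin(-0.64008·0.97889 + 0.76831·0.20440·0.66131) = -31.51447°
λ₂ = λ₁ + atan2(sin θ sin δ cos φ₁, cos δ − sin φ₁ sin φ₂) = 128.42440°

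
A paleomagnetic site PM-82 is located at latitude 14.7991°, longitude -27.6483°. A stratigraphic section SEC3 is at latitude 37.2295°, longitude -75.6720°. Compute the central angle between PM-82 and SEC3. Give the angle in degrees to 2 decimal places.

47.98°

Δφ = 22.4304°,  Δλ = -48.0237°
a = sin²(Δφ/2) + cos φ₁ cos φ₂ sin²(Δλ/2) = 0.165299
c = 2·arcsin(√a) = 0.837393 rad = 47.9791°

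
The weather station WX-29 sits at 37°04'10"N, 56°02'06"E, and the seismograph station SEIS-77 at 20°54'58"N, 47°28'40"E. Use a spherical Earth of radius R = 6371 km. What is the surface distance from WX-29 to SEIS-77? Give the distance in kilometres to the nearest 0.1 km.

1977.3 km

WX-29: φ = +37.06944°, λ = +56.03500°
SEIS-77: φ = +20.91611°, λ = +47.47778°
Δφ = -16.1533°,  Δλ = -8.5572°
a = sin²(Δφ/2) + cos φ₁ cos φ₂ sin²(Δλ/2) = 0.023888
c = 2·arcsin(√a) = 0.310361 rad = 17.7824°
d = R·c = 6371 × 0.310361 = 1977.3 km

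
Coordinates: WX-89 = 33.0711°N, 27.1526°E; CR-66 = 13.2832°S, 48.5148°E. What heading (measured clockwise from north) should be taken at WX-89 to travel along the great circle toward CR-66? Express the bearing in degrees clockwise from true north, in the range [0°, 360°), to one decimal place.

Δλ = 21.3622°
y = sin Δλ · cos φ₂ = 0.354517
x = cos φ₁ sin φ₂ − sin φ₁ cos φ₂ cos Δλ = -0.687134
θ = atan2(y, x) = 152.7092° → 152.7092° (mod 360°)

152.7°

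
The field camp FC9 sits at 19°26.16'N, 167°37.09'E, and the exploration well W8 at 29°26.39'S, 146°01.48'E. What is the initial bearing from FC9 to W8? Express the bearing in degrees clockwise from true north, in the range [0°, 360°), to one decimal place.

203.6°

FC9: φ = +19.43600°, λ = +167.61817°
W8: φ = -29.43983°, λ = +146.02467°
Δλ = -21.5935°
y = sin Δλ · cos φ₂ = -0.320498
x = cos φ₁ sin φ₂ − sin φ₁ cos φ₂ cos Δλ = -0.732948
θ = atan2(y, x) = -156.3816° → 203.6184° (mod 360°)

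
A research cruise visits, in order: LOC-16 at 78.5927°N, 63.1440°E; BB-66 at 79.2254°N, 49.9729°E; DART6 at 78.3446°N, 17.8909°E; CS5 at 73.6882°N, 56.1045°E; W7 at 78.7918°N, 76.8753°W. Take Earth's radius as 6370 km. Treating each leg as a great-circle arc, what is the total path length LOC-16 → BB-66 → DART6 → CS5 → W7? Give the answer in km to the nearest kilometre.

4913 km

LOC-16→BB-66: c = 0.045471 rad, d = 289.65 km
BB-66→DART6: c = 0.108550 rad, d = 691.46 km
DART6→CS5: c = 0.176066 rad, d = 1121.54 km
CS5→W7: c = 0.441236 rad, d = 2810.68 km
Total = 289.65 + 691.46 + 1121.54 + 2810.68 = 4913.33 km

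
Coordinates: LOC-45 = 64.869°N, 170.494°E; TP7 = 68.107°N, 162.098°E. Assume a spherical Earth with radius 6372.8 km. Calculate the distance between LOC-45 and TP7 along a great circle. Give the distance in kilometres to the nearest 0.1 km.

517.4 km

Δφ = 3.2380°,  Δλ = -8.3960°
a = sin²(Δφ/2) + cos φ₁ cos φ₂ sin²(Δλ/2) = 0.001647
c = 2·arcsin(√a) = 0.081184 rad = 4.6515°
d = R·c = 6372.8 × 0.081184 = 517.4 km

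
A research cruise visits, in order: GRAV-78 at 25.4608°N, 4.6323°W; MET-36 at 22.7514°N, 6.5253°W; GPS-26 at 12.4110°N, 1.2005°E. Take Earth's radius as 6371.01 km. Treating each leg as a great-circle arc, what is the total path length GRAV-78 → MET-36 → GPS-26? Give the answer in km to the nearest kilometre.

1768 km

GRAV-78→MET-36: c = 0.056083 rad, d = 357.31 km
MET-36→GPS-26: c = 0.221435 rad, d = 1410.76 km
Total = 357.31 + 1410.76 = 1768.07 km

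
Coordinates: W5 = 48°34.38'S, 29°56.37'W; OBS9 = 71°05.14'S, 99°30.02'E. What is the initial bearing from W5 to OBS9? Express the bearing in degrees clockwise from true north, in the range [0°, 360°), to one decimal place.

162.2°

W5: φ = -48.57300°, λ = -29.93950°
OBS9: φ = -71.08567°, λ = +99.50033°
Δλ = 129.4398°
y = sin Δλ · cos φ₂ = 0.250342
x = cos φ₁ sin φ₂ − sin φ₁ cos φ₂ cos Δλ = -0.780340
θ = atan2(y, x) = 162.2132° → 162.2132° (mod 360°)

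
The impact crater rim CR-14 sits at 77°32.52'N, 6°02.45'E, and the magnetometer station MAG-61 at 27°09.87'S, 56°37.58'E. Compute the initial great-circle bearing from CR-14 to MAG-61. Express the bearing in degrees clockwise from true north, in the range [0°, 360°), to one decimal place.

133.4°

CR-14: φ = +77.54200°, λ = +6.04083°
MAG-61: φ = -27.16450°, λ = +56.62633°
Δλ = 50.5855°
y = sin Δλ · cos φ₂ = 0.687358
x = cos φ₁ sin φ₂ − sin φ₁ cos φ₂ cos Δλ = -0.650081
θ = atan2(y, x) = 133.4035° → 133.4035° (mod 360°)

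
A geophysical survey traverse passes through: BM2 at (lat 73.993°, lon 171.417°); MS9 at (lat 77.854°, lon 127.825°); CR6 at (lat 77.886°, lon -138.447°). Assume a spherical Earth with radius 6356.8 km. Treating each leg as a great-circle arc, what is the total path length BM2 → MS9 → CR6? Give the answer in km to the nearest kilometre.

3174 km

BM2→MS9: c = 0.191434 rad, d = 1216.91 km
MS9→CR6: c = 0.307893 rad, d = 1957.22 km
Total = 1216.91 + 1957.22 = 3174.12 km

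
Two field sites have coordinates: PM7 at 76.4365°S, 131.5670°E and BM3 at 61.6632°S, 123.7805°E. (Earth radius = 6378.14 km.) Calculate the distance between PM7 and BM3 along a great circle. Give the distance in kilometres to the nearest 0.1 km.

Δφ = 14.7733°,  Δλ = -7.7865°
a = sin²(Δφ/2) + cos φ₁ cos φ₂ sin²(Δλ/2) = 0.017042
c = 2·arcsin(√a) = 0.261838 rad = 15.0022°
d = R·c = 6378.14 × 0.261838 = 1670.0 km

1670.0 km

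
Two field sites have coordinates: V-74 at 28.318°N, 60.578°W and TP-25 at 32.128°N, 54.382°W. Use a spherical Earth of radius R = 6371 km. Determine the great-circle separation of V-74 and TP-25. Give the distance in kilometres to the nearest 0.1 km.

Δφ = 3.8100°,  Δλ = 6.1960°
a = sin²(Δφ/2) + cos φ₁ cos φ₂ sin²(Δλ/2) = 0.003283
c = 2·arcsin(√a) = 0.114649 rad = 6.5689°
d = R·c = 6371 × 0.114649 = 730.4 km

730.4 km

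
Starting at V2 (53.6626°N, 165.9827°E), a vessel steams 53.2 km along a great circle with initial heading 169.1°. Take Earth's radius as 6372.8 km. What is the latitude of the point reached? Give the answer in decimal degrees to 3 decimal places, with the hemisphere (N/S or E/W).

δ = d/R = 53.2/6372.8 = 0.008348 rad
φ₂ = arcsin(sin φ₁ cos δ + cos φ₁ sin δ cos θ)
   = arcsin(0.80554·0.99997 + 0.59254·0.00835·-0.98196) = 53.19283°
λ₂ = λ₁ + atan2(sin θ sin δ cos φ₁, cos δ − sin φ₁ sin φ₂) = 166.13366°

53.193°N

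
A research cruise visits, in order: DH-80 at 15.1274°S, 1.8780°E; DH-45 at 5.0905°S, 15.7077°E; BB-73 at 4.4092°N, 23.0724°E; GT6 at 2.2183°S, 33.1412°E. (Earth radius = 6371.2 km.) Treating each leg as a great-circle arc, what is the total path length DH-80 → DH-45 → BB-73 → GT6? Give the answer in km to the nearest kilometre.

4555 km

DH-80→DH-45: c = 0.294935 rad, d = 1879.09 km
DH-45→BB-73: c = 0.209699 rad, d = 1336.03 km
BB-73→GT6: c = 0.210277 rad, d = 1339.72 km
Total = 1879.09 + 1336.03 + 1339.72 = 4554.84 km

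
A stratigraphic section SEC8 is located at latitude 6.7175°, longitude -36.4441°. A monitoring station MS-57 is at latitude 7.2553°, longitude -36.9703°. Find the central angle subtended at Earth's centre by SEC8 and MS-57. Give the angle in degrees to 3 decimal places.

0.750°

Δφ = 0.5378°,  Δλ = -0.5262°
a = sin²(Δφ/2) + cos φ₁ cos φ₂ sin²(Δλ/2) = 0.000043
c = 2·arcsin(√a) = 0.013084 rad = 0.7497°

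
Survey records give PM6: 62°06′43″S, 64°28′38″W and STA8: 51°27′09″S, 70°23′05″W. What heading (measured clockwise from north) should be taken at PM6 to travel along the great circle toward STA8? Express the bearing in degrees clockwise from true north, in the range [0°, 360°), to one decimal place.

PM6: φ = -62.11194°, λ = -64.47722°
STA8: φ = -51.45250°, λ = -70.38472°
Δλ = -5.9075°
y = sin Δλ · cos φ₂ = -0.064138
x = cos φ₁ sin φ₂ − sin φ₁ cos φ₂ cos Δλ = 0.182046
θ = atan2(y, x) = -19.4082° → 340.5918° (mod 360°)

340.6°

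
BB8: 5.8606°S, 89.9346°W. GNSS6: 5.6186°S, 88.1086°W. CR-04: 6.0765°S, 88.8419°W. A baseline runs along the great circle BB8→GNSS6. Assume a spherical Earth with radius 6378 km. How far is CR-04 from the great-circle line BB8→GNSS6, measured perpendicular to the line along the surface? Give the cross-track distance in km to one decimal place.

39.7 km

δ₁₃ = central angle BB8→CR-04 = 0.019338 rad  (haversine)
θ₁₃ = bearing BB8→CR-04 = 101.293°,  θ₁₂ = bearing BB8→GNSS6 = 82.505°
dₓₜ = R·arcsin(sin δ₁₃ · sin(θ₁₃ − θ₁₂)) = 6378·arcsin(0.01934·sin(18.788°)) = 39.721 km
|dₓₜ| = 39.721 km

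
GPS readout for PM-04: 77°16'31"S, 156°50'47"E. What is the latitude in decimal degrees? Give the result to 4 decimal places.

77.2753°S

77° + 16′/60 + 31″/3600 = 77 + 0.26667 + 0.00861 = 77.2753°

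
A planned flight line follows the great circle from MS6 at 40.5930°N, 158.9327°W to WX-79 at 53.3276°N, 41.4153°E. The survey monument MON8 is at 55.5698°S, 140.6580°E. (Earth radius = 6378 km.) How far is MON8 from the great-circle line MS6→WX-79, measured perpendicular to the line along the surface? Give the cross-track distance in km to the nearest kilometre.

4508 km

δ₁₃ = central angle MS6→MON8 = 1.901475 rad  (haversine)
θ₁₃ = bearing MS6→MON8 = 211.320°,  θ₁₂ = bearing MS6→WX-79 = 347.957°
dₓₜ = R·arcsin(sin δ₁₃ · sin(θ₁₃ − θ₁₂)) = 6378·arcsin(0.94582·sin(-136.636°)) = -4508.154 km
|dₓₜ| = 4508.154 km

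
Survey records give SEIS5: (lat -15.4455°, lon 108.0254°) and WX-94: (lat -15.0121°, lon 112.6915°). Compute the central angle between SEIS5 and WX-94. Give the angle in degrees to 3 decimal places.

Δφ = 0.4334°,  Δλ = 4.6661°
a = sin²(Δφ/2) + cos φ₁ cos φ₂ sin²(Δλ/2) = 0.001557
c = 2·arcsin(√a) = 0.078941 rad = 4.5230°

4.523°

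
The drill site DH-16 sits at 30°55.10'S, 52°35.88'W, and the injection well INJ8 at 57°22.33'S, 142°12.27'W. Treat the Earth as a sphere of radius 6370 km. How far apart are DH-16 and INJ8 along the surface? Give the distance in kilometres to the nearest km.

7133 km

DH-16: φ = -30.91833°, λ = -52.59800°
INJ8: φ = -57.37217°, λ = -142.20450°
Δφ = -26.4538°,  Δλ = -89.6065°
a = sin²(Δφ/2) + cos φ₁ cos φ₂ sin²(Δλ/2) = 0.282046
c = 2·arcsin(√a) = 1.119750 rad = 64.1569°
d = R·c = 6370 × 1.119750 = 7132.8 km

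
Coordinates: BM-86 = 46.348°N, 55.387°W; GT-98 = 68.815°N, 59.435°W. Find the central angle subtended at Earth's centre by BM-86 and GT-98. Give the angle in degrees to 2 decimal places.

Δφ = 22.4670°,  Δλ = -4.0480°
a = sin²(Δφ/2) + cos φ₁ cos φ₂ sin²(Δλ/2) = 0.038261
c = 2·arcsin(√a) = 0.393748 rad = 22.5601°

22.56°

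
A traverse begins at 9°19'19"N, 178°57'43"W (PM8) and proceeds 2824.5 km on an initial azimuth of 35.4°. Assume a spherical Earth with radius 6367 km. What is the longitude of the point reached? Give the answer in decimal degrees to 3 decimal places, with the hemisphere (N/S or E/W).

PM8: φ = +9.32194°, λ = -178.96194°
δ = d/R = 2824.5/6367 = 0.443616 rad
φ₂ = arcsin(sin φ₁ cos δ + cos φ₁ sin δ cos θ)
   = arcsin(0.16198·0.90321 + 0.98679·0.42921·0.81513) = 29.44197°
λ₂ = λ₁ + atan2(sin θ sin δ cos φ₁, cos δ − sin φ₁ sin φ₂) = -162.37299°

162.373°W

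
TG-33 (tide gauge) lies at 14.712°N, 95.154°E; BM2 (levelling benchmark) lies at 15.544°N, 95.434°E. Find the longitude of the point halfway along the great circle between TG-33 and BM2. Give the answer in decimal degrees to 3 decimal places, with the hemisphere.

95.294°E

Bx = cos φ₂ cos Δλ = 0.963413,  By = cos φ₂ sin Δλ = 0.004708
φₘ = atan2(sin φ₁ + sin φ₂, √((cos φ₁ + Bx)² + By²)) = 15.12804°
λₘ = λ₁ + atan2(By, cos φ₁ + Bx) = 95.29373°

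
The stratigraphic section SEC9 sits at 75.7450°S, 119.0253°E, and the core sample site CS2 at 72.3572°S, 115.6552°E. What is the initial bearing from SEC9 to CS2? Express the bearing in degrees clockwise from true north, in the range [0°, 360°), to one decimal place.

343.1°

Δλ = -3.3701°
y = sin Δλ · cos φ₂ = -0.017817
x = cos φ₁ sin φ₂ − sin φ₁ cos φ₂ cos Δλ = 0.058586
θ = atan2(y, x) = -16.9153° → 343.0847° (mod 360°)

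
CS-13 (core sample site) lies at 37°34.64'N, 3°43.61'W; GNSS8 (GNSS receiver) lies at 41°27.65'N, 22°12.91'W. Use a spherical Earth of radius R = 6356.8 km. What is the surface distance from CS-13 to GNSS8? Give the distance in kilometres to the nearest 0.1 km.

CS-13: φ = +37.57733°, λ = -3.72683°
GNSS8: φ = +41.46083°, λ = -22.21517°
Δφ = 3.8835°,  Δλ = -18.4883°
a = sin²(Δφ/2) + cos φ₁ cos φ₂ sin²(Δλ/2) = 0.016475
c = 2·arcsin(√a) = 0.257420 rad = 14.7491°
d = R·c = 6356.8 × 0.257420 = 1636.4 km

1636.4 km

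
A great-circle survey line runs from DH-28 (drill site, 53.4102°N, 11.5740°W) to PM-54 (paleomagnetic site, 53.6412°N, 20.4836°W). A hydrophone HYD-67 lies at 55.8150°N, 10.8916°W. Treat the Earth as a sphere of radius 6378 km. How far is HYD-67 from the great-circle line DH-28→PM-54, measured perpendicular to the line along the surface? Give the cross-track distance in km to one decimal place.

270.9 km

δ₁₃ = central angle DH-28→HYD-67 = 0.042534 rad  (haversine)
θ₁₃ = bearing DH-28→HYD-67 = 9.055°,  θ₁₂ = bearing DH-28→PM-54 = 276.077°
dₓₜ = R·arcsin(sin δ₁₃ · sin(θ₁₃ − θ₁₂)) = 6378·arcsin(0.04252·sin(-267.023°)) = 270.916 km
|dₓₜ| = 270.916 km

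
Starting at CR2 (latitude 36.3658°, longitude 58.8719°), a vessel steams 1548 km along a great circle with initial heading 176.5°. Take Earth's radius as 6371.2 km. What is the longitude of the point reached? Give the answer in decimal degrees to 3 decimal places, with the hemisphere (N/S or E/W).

59.783°E

δ = d/R = 1548/6371.2 = 0.242968 rad
φ₂ = arcsin(sin φ₁ cos δ + cos φ₁ sin δ cos θ)
   = arcsin(0.59294·0.97063 + 0.80525·0.24058·-0.99813) = 22.46714°
λ₂ = λ₁ + atan2(sin θ sin δ cos φ₁, cos δ − sin φ₁ sin φ₂) = 59.78258°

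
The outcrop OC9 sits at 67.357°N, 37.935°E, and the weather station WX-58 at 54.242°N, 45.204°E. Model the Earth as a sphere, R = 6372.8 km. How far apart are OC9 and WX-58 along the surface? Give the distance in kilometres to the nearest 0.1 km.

Δφ = -13.1150°,  Δλ = 7.2690°
a = sin²(Δφ/2) + cos φ₁ cos φ₂ sin²(Δλ/2) = 0.013946
c = 2·arcsin(√a) = 0.236737 rad = 13.5640°
d = R·c = 6372.8 × 0.236737 = 1508.7 km

1508.7 km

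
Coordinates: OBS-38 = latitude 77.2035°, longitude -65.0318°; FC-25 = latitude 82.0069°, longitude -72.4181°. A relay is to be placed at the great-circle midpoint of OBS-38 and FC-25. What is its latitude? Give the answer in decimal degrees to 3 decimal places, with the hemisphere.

Bx = cos φ₂ cos Δλ = 0.137900,  By = cos φ₂ sin Δλ = -0.017877
φₘ = atan2(sin φ₁ + sin φ₂, √((cos φ₁ + Bx)² + By²)) = 79.62521°
λₘ = λ₁ + atan2(By, cos φ₁ + Bx) = -67.87943°

79.625°N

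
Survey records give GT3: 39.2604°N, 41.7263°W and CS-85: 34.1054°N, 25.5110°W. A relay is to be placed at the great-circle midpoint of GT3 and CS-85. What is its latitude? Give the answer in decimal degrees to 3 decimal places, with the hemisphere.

36.959°N

Bx = cos φ₂ cos Δλ = 0.795069,  By = cos φ₂ sin Δλ = 0.231219
φₘ = atan2(sin φ₁ + sin φ₂, √((cos φ₁ + Bx)² + By²)) = 36.95872°
λₘ = λ₁ + atan2(By, cos φ₁ + Bx) = -33.34495°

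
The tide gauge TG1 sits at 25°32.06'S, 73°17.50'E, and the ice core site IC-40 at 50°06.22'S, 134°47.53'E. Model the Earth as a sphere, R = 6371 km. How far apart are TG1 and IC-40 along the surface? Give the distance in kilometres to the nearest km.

TG1: φ = -25.53433°, λ = +73.29167°
IC-40: φ = -50.10367°, λ = +134.79217°
Δφ = -24.5693°,  Δλ = 61.5005°
a = sin²(Δφ/2) + cos φ₁ cos φ₂ sin²(Δλ/2) = 0.196571
c = 2·arcsin(√a) = 0.918694 rad = 52.6373°
d = R·c = 6371 × 0.918694 = 5853.0 km

5853 km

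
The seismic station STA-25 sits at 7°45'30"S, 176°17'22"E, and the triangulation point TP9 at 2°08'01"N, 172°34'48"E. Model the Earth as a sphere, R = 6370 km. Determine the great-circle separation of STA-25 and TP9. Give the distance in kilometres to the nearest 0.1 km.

1174.2 km

STA-25: φ = -7.75833°, λ = +176.28944°
TP9: φ = +2.13361°, λ = +172.58000°
Δφ = 9.8919°,  Δλ = -3.7094°
a = sin²(Δφ/2) + cos φ₁ cos φ₂ sin²(Δλ/2) = 0.008470
c = 2·arcsin(√a) = 0.184331 rad = 10.5614°
d = R·c = 6370 × 0.184331 = 1174.2 km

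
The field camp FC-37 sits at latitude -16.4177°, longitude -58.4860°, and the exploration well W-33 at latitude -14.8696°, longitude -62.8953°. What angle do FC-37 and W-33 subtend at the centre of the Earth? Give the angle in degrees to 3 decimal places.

Δφ = 1.5481°,  Δλ = -4.4093°
a = sin²(Δφ/2) + cos φ₁ cos φ₂ sin²(Δλ/2) = 0.001554
c = 2·arcsin(√a) = 0.078874 rad = 4.5192°

4.519°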